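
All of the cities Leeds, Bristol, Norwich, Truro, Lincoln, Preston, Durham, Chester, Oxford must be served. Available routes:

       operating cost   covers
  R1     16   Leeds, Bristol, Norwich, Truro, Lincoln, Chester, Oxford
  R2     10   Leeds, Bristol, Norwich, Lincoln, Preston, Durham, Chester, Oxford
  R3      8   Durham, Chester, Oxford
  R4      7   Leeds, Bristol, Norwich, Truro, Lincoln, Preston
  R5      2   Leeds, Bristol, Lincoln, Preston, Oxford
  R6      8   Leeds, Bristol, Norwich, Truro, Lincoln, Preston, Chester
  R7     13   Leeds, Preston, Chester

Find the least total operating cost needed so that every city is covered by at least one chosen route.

R3, R4 cover every city at operating cost 8 + 7 = 15.
Any cover uses at least 2 routes; among all covering selections none totals below 15.
Greedy by coverage-per-operating cost would pick R5, R6, R3 for 18 — worse than the optimum 15.

15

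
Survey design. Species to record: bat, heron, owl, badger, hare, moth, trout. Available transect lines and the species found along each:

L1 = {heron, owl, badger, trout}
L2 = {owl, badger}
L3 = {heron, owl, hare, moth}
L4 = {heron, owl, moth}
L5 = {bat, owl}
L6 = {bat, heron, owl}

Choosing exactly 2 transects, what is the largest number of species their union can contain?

6

Choosing L1, L3 covers {heron, owl, badger, hare, moth, trout} — 6 species.
No choice of 2 transects does better; here bat is left uncovered.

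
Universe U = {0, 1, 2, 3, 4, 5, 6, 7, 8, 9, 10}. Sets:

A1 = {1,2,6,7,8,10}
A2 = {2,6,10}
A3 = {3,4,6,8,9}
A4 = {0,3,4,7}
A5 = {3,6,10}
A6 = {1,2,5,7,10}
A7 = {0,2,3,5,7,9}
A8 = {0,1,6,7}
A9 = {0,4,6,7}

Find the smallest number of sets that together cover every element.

A1, A3, A7 together cover {0, 1, 2, 3, 4, 5, 6, 7, 8, 9, 10} — every element.
No 2 of the 9 sets cover everything (all 36 pairs fall short), so 3 is minimum.

3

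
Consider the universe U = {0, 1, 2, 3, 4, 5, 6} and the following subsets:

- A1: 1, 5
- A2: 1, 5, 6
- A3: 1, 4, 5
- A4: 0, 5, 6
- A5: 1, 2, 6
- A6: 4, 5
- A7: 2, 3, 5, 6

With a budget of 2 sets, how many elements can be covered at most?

Choosing A3, A7 covers {1, 2, 3, 4, 5, 6} — 6 elements.
No choice of 2 sets does better; here 0 is left uncovered.

6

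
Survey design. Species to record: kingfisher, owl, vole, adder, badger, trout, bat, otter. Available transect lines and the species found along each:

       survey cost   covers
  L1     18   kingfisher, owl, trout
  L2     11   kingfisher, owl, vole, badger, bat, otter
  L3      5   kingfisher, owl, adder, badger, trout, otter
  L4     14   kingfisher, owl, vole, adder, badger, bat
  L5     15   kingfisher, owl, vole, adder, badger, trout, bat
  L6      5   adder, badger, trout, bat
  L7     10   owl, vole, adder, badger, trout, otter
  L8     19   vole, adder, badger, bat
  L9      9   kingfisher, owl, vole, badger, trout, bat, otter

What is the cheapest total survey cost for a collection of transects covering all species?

L3, L9 cover every species at survey cost 5 + 9 = 14.
Any cover uses at least 2 transects; among all covering selections none totals below 14.

14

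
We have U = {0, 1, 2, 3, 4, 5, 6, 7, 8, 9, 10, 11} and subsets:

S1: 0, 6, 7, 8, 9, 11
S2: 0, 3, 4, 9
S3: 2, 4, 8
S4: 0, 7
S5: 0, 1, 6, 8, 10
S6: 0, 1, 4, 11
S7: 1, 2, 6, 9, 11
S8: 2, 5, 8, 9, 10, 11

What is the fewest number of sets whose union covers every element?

S1, S2, S5, S8 together cover {0, 1, 2, 3, 4, 5, 6, 7, 8, 9, 10, 11} — every element.
No 3 of the 8 sets cover everything (all 56 triples fall short), so 4 is minimum.

4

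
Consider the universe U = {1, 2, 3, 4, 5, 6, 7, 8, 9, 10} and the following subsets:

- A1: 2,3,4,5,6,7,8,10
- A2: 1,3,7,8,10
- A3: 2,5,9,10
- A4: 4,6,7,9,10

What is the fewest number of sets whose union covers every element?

A1, A2, A3 together cover {1, 2, 3, 4, 5, 6, 7, 8, 9, 10} — every element.
No 2 of the 4 sets cover everything (all 6 pairs fall short), so 3 is minimum.

3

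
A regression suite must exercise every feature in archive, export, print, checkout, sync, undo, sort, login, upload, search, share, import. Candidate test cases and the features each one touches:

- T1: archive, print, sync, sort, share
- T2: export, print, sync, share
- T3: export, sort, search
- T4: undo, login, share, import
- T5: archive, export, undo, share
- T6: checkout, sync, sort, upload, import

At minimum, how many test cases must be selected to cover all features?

4

T1, T3, T4, T6 together cover {archive, export, print, checkout, sync, undo, sort, login, upload, search, share, import} — every feature.
No 3 of the 6 test cases cover everything (all 20 triples fall short), so 4 is minimum.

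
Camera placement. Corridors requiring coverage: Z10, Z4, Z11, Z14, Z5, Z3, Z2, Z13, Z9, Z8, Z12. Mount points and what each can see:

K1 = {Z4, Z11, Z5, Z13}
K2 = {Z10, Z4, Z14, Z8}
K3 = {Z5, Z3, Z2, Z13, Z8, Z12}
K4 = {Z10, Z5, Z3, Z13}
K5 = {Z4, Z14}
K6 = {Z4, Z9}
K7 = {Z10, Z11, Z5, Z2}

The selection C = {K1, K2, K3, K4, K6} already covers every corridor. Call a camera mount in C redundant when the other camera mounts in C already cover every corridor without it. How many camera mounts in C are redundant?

Drop K1: Z11 uncovered — not redundant.
Drop K2: Z14 uncovered — not redundant.
Drop K3: Z2, Z12 uncovered — not redundant.
Drop K4: the rest still cover every corridor — redundant.
Drop K6: Z9 uncovered — not redundant.
1 redundant: K4.

1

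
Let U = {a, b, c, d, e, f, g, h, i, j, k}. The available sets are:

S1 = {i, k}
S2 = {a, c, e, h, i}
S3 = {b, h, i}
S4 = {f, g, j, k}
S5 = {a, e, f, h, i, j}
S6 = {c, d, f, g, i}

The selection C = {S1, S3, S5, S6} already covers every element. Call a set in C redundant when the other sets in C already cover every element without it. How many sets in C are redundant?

Drop S1: k uncovered — not redundant.
Drop S3: b uncovered — not redundant.
Drop S5: a, e, j uncovered — not redundant.
Drop S6: c, d, g uncovered — not redundant.
None of the sets in C is redundant.

0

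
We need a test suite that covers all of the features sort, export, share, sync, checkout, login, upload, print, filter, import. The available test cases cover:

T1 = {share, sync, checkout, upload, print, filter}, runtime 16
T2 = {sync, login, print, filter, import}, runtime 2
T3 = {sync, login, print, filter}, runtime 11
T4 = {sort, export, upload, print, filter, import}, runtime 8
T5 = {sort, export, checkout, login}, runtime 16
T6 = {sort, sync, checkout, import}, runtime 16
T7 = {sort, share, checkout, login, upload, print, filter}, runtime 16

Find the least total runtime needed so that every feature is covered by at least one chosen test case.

26

T1, T2, T4 cover every feature at runtime 16 + 2 + 8 = 26.
Any cover uses at least 3 test cases; among all covering selections none totals below 26.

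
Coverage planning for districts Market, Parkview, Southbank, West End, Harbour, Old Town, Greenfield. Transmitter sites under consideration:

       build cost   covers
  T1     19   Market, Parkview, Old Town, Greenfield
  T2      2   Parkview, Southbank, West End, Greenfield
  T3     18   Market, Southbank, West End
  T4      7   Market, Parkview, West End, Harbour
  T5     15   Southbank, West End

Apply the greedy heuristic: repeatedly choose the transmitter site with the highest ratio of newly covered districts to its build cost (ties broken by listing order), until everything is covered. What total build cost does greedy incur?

28

Pick 1: T2 adds 4 new (Parkview, Southbank, West End, Greenfield) at build cost 2 (ratio 4/2).
Pick 2: T4 adds 2 new (Market, Harbour) at build cost 7 (ratio 2/7).
Pick 3: T1 adds 1 new (Old Town) at build cost 19 (ratio 1/19).
Greedy total build cost: 2 + 7 + 19 = 28.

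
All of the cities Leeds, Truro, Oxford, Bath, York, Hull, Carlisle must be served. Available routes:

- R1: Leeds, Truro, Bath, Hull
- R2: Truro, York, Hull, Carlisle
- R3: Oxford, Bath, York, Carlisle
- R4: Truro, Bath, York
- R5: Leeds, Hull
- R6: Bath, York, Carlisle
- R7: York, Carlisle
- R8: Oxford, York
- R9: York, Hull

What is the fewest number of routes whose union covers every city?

2

R1, R3 together cover {Leeds, Truro, Oxford, Bath, York, Hull, Carlisle} — every city.
No single route contains all 7 cities, so 2 is optimal.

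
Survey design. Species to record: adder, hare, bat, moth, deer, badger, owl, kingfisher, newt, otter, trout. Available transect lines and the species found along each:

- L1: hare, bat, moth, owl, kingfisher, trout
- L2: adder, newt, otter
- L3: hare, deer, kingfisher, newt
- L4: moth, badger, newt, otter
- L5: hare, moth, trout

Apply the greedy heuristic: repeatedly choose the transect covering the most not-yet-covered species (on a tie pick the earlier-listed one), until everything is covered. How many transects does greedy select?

4

Pick 1: L1 covers 6 new species (hare, bat, moth, owl, kingfisher, trout).
Pick 2: L2 covers 3 new species (adder, newt, otter).
Pick 3: L3 covers 1 new species (deer).
Pick 4: L4 covers 1 new species (badger).
Greedy uses 4 transects.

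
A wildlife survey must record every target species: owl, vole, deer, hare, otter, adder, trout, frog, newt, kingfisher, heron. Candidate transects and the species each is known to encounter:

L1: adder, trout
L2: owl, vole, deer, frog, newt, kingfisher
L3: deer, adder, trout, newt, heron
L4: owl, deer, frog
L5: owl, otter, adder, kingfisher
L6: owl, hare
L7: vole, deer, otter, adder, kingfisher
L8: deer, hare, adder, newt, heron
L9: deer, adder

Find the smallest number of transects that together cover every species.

L1, L2, L5, L8 together cover {owl, vole, deer, hare, otter, adder, trout, frog, newt, kingfisher, heron} — every species.
No 3 of the 9 transects cover everything (all 84 triples fall short), so 4 is minimum.

4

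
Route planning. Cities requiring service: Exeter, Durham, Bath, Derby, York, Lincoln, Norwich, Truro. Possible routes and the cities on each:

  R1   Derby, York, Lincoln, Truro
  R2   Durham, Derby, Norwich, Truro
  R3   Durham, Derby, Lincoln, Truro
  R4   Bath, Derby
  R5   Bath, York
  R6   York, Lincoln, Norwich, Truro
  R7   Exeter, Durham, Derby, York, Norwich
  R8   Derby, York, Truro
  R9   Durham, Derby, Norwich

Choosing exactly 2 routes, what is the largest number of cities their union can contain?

7

Choosing R1, R7 covers {Exeter, Durham, Derby, York, Lincoln, Norwich, Truro} — 7 cities.
No choice of 2 routes does better; here Bath is left uncovered.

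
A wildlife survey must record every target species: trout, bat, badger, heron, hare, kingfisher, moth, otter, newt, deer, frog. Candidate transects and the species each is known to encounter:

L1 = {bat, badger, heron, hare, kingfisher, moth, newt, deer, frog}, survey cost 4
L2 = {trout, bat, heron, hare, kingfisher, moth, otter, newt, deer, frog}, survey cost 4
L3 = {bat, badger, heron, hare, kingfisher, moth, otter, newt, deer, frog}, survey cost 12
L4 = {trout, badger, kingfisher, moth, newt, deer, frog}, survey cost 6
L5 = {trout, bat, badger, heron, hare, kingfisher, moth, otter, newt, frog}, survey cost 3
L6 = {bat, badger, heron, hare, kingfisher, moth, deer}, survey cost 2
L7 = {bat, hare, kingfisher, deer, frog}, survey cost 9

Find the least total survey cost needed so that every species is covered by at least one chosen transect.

5

L5, L6 cover every species at survey cost 3 + 2 = 5.
Any cover uses at least 2 transects; among all covering selections none totals below 5.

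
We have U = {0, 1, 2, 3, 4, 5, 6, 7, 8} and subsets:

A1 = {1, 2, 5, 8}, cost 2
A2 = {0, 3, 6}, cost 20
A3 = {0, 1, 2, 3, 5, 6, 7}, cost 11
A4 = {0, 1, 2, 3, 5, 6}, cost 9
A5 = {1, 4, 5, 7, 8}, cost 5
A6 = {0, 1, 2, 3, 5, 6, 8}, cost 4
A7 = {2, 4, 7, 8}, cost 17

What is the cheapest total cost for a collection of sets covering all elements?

9

A5, A6 cover every element at cost 5 + 4 = 9.
Any cover uses at least 2 sets; among all covering selections none totals below 9.
Greedy by coverage-per-cost would pick A1, A6, A5 for 11 — worse than the optimum 9.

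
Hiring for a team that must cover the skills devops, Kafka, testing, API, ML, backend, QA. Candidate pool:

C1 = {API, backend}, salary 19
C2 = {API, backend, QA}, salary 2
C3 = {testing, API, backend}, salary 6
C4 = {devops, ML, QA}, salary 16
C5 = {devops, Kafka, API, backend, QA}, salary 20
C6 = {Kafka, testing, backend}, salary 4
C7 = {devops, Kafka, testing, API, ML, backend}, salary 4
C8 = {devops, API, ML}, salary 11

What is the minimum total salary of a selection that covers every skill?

C2, C7 cover every skill at salary 2 + 4 = 6.
Any cover uses at least 2 candidates; among all covering selections none totals below 6.

6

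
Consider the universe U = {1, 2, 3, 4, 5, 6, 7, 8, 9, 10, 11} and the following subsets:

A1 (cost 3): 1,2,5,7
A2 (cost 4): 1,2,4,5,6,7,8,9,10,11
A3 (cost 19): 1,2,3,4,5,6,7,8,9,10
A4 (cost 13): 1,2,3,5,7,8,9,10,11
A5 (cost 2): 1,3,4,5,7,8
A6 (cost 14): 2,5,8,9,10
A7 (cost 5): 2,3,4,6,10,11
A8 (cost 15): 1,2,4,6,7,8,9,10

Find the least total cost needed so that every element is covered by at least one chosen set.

A2, A5 cover every element at cost 4 + 2 = 6.
Any cover uses at least 2 sets; among all covering selections none totals below 6.

6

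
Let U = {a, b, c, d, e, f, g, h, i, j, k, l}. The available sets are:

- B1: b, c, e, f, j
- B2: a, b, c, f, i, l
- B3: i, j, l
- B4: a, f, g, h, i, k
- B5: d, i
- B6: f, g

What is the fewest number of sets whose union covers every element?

4

B1, B2, B4, B5 together cover {a, b, c, d, e, f, g, h, i, j, k, l} — every element.
No 3 of the 6 sets cover everything (all 20 triples fall short), so 4 is minimum.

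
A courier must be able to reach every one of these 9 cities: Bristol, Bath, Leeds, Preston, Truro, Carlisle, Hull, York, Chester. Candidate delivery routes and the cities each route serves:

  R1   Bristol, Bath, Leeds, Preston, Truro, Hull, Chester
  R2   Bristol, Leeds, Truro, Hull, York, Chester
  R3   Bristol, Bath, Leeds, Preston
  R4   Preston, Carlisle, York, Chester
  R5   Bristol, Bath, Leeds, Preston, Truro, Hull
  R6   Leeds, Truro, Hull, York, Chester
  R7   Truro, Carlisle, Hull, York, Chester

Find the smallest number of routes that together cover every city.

R1, R4 together cover {Bristol, Bath, Leeds, Preston, Truro, Carlisle, Hull, York, Chester} — every city.
No single route contains all 9 cities, so 2 is optimal.

2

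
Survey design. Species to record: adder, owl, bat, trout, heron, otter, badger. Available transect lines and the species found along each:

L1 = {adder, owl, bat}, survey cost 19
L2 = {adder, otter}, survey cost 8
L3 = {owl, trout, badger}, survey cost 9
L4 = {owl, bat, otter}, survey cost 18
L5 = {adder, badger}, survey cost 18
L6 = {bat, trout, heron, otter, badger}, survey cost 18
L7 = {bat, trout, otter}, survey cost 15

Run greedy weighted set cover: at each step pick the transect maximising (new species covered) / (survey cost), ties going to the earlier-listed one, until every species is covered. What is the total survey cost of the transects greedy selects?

Pick 1: L3 adds 3 new (owl, trout, badger) at survey cost 9 (ratio 3/9).
Pick 2: L2 adds 2 new (adder, otter) at survey cost 8 (ratio 2/8).
Pick 3: L6 adds 2 new (bat, heron) at survey cost 18 (ratio 2/18).
Greedy total survey cost: 9 + 8 + 18 = 35.

35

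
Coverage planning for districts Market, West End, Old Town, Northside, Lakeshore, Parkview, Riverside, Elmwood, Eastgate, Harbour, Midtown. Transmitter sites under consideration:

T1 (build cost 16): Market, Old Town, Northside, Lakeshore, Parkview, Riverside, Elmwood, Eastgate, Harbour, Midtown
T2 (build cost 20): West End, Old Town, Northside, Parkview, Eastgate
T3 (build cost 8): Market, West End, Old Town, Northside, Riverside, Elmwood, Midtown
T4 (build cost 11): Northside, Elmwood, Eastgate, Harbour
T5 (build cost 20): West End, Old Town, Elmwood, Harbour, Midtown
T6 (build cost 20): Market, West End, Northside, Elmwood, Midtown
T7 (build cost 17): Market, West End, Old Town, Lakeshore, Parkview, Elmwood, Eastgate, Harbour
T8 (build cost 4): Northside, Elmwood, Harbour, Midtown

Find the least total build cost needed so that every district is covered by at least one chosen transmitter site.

24

T1, T3 cover every district at build cost 16 + 8 = 24.
Any cover uses at least 2 transmitter sites; among all covering selections none totals below 24.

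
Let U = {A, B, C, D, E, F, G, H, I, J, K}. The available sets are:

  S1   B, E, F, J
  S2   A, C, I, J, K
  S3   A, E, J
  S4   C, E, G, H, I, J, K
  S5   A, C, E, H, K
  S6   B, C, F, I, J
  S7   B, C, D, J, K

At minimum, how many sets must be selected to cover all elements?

4

S1, S2, S4, S7 together cover {A, B, C, D, E, F, G, H, I, J, K} — every element.
No 3 of the 7 sets cover everything (all 35 triples fall short), so 4 is minimum.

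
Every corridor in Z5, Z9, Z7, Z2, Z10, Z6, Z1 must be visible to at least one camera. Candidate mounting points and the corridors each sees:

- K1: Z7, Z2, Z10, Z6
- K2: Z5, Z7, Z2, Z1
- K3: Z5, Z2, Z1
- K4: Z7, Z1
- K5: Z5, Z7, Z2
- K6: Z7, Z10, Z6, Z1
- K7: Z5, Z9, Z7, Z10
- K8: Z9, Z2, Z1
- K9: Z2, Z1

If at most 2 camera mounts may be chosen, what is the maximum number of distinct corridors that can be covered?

Choosing K1, K2 covers {Z5, Z7, Z2, Z10, Z6, Z1} — 6 corridors.
No choice of 2 camera mounts does better; here Z9 is left uncovered.

6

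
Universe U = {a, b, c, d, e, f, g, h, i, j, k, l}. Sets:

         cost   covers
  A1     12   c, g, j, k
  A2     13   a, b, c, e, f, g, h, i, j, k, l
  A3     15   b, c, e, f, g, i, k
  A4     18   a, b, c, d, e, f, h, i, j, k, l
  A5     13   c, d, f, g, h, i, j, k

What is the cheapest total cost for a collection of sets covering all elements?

26

A2, A5 cover every element at cost 13 + 13 = 26.
Any cover uses at least 2 sets; among all covering selections none totals below 26.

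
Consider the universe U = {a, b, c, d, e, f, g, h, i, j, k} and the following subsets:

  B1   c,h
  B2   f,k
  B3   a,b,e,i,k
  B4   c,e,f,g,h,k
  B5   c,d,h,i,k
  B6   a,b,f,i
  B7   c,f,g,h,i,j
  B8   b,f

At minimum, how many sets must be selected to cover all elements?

B3, B5, B7 together cover {a, b, c, d, e, f, g, h, i, j, k} — every element.
No 2 of the 8 sets cover everything (all 28 pairs fall short), so 3 is minimum.
Greedy (largest uncovered first) would take B4, B3, B5, B7 — 4 sets — but 3 suffice.

3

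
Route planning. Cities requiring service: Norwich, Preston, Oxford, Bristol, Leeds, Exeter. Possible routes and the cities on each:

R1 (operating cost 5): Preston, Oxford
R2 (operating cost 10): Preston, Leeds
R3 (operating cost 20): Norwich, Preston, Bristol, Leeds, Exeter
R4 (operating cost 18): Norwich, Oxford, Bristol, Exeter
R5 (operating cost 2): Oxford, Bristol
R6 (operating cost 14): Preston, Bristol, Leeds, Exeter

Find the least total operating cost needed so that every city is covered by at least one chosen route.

22

R3, R5 cover every city at operating cost 20 + 2 = 22.
Any cover uses at least 2 routes; among all covering selections none totals below 22.
Greedy by coverage-per-operating cost would pick R5, R6, R4 for 34 — worse than the optimum 22.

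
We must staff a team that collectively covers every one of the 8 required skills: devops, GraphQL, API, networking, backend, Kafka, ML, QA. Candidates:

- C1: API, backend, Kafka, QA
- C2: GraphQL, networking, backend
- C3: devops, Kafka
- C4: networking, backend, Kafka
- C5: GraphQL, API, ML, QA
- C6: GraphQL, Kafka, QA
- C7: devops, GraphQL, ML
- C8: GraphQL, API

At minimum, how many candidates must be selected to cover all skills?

C1, C2, C7 together cover {devops, GraphQL, API, networking, backend, Kafka, ML, QA} — every skill.
No 2 of the 8 candidates cover everything (all 28 pairs fall short), so 3 is minimum.

3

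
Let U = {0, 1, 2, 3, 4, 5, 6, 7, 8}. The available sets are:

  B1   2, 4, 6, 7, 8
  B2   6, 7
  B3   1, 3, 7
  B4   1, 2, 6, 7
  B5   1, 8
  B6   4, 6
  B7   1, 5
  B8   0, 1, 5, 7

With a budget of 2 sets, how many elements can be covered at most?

Choosing B1, B8 covers {0, 1, 2, 4, 5, 6, 7, 8} — 8 elements.
No choice of 2 sets does better; here 3 is left uncovered.

8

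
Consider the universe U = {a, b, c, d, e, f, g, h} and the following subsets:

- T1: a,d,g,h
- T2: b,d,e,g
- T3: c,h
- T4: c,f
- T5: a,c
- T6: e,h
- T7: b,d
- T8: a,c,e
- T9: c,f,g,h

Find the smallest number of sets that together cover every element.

T1, T2, T4 together cover {a, b, c, d, e, f, g, h} — every element.
No 2 of the 9 sets cover everything (all 36 pairs fall short), so 3 is minimum.

3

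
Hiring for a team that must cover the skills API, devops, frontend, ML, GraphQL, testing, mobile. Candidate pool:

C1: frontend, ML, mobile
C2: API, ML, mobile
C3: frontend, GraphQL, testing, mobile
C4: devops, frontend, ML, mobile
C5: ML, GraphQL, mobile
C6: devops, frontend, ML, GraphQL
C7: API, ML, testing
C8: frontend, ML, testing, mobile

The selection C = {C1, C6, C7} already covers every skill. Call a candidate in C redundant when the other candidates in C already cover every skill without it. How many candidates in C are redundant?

Drop C1: mobile uncovered — not redundant.
Drop C6: devops, GraphQL uncovered — not redundant.
Drop C7: API, testing uncovered — not redundant.
None of the candidates in C is redundant.

0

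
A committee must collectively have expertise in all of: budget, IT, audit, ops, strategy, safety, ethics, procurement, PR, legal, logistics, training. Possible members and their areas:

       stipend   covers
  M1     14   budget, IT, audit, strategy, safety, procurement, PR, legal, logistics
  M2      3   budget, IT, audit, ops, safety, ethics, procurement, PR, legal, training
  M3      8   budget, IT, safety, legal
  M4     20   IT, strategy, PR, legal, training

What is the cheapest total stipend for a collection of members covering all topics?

M1, M2 cover every topic at stipend 14 + 3 = 17.
Any cover uses at least 2 members; among all covering selections none totals below 17.

17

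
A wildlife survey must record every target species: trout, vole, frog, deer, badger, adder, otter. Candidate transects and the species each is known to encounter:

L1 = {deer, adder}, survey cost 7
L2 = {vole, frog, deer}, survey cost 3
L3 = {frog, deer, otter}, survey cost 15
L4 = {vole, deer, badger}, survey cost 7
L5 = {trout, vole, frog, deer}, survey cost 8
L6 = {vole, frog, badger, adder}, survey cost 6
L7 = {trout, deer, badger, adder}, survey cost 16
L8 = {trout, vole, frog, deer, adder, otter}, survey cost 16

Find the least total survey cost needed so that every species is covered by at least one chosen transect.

L6, L8 cover every species at survey cost 6 + 16 = 22.
Any cover uses at least 2 transects; among all covering selections none totals below 22.

22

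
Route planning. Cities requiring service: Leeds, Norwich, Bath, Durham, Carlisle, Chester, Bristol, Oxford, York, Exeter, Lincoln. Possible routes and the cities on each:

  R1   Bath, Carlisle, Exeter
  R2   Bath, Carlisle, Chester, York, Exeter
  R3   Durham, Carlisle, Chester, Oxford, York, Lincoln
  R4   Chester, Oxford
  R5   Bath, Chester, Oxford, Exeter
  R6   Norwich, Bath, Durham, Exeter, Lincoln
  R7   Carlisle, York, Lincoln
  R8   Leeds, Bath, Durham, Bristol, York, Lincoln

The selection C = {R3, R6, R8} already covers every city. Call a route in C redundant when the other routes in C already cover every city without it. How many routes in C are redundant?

Drop R3: Carlisle, Chester, Oxford uncovered — not redundant.
Drop R6: Norwich, Exeter uncovered — not redundant.
Drop R8: Leeds, Bristol uncovered — not redundant.
None of the routes in C is redundant.

0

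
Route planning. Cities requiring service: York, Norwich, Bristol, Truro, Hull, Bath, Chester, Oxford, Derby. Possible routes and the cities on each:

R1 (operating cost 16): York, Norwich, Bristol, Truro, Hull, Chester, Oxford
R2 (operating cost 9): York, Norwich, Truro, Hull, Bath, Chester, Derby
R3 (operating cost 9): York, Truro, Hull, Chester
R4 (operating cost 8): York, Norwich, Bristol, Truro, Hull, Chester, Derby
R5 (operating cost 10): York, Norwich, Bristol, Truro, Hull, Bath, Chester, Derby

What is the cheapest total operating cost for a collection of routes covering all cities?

R1, R2 cover every city at operating cost 16 + 9 = 25.
Any cover uses at least 2 routes; among all covering selections none totals below 25.

25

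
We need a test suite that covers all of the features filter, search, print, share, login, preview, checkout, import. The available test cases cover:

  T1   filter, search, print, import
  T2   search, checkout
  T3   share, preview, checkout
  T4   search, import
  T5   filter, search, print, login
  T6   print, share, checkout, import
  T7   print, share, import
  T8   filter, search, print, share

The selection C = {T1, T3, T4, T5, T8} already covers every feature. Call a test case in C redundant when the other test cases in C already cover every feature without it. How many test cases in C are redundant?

3

Drop T1: the rest still cover every feature — redundant.
Drop T3: preview, checkout uncovered — not redundant.
Drop T4: the rest still cover every feature — redundant.
Drop T5: login uncovered — not redundant.
Drop T8: the rest still cover every feature — redundant.
3 redundant: T1, T4, T8.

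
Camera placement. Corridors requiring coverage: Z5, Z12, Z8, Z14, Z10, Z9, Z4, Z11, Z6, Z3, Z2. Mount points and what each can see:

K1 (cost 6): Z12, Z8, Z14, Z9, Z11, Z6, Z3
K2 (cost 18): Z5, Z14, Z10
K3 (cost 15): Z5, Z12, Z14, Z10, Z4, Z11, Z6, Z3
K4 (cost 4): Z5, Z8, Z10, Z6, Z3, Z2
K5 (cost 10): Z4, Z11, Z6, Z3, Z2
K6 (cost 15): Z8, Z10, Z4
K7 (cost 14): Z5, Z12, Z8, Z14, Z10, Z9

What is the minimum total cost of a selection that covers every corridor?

K1, K4, K5 cover every corridor at cost 6 + 4 + 10 = 20.
Any cover uses at least 2 camera mounts; among all covering selections none totals below 20.

20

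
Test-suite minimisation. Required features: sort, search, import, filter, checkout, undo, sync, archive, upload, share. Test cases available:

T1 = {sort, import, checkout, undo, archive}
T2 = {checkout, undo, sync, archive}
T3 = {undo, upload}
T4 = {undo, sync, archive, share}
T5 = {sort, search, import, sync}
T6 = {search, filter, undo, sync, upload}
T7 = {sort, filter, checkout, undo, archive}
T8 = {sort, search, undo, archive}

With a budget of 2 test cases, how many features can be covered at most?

9

Choosing T1, T6 covers {sort, search, import, filter, checkout, undo, sync, archive, upload} — 9 features.
No choice of 2 test cases does better; here share is left uncovered.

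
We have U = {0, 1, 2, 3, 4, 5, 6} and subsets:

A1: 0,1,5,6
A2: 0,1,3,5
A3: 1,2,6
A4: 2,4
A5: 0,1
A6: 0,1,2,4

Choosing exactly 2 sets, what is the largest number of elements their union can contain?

Choosing A1, A4 covers {0, 1, 2, 4, 5, 6} — 6 elements.
No choice of 2 sets does better; here 3 is left uncovered.

6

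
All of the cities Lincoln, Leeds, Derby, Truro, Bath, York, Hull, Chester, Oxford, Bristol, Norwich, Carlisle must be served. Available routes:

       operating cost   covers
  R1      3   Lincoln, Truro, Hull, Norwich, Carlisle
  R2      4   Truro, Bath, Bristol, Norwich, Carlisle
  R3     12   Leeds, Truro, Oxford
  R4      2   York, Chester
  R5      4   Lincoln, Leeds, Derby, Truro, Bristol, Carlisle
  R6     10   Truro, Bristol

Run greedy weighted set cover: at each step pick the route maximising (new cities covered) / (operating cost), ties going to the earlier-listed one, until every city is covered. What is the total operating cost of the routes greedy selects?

Pick 1: R1 adds 5 new (Lincoln, Truro, Hull, Norwich, Carlisle) at operating cost 3 (ratio 5/3).
Pick 2: R4 adds 2 new (York, Chester) at operating cost 2 (ratio 2/2).
Pick 3: R5 adds 3 new (Leeds, Derby, Bristol) at operating cost 4 (ratio 3/4).
Pick 4: R2 adds 1 new (Bath) at operating cost 4 (ratio 1/4).
Pick 5: R3 adds 1 new (Oxford) at operating cost 12 (ratio 1/12).
Greedy total operating cost: 3 + 2 + 4 + 4 + 12 = 25.

25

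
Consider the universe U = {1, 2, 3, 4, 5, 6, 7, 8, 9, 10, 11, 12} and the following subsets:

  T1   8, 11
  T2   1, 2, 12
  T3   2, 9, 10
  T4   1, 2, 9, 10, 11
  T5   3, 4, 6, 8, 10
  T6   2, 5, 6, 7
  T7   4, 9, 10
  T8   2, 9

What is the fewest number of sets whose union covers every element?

T2, T4, T5, T6 together cover {1, 2, 3, 4, 5, 6, 7, 8, 9, 10, 11, 12} — every element.
No 3 of the 8 sets cover everything (all 56 triples fall short), so 4 is minimum.

4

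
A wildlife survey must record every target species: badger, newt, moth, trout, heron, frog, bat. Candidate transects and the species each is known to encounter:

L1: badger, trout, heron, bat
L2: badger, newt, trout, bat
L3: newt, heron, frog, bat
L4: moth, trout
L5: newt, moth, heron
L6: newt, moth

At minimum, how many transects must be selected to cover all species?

L1, L3, L4 together cover {badger, newt, moth, trout, heron, frog, bat} — every species.
No 2 of the 6 transects cover everything (all 15 pairs fall short), so 3 is minimum.

3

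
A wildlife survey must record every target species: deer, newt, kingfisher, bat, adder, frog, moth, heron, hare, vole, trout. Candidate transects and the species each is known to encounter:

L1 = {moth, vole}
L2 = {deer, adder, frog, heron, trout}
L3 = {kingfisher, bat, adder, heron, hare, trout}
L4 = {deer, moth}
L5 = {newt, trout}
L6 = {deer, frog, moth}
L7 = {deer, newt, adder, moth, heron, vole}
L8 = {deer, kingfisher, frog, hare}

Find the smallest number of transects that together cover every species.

3

L2, L3, L7 together cover {deer, newt, kingfisher, bat, adder, frog, moth, heron, hare, vole, trout} — every species.
No 2 of the 8 transects cover everything (all 28 pairs fall short), so 3 is minimum.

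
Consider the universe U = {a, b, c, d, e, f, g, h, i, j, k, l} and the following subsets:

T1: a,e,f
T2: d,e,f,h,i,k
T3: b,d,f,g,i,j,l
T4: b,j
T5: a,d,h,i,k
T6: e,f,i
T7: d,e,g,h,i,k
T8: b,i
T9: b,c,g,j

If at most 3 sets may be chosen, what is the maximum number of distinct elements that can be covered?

11

Choosing T1, T2, T3 covers {a, b, d, e, f, g, h, i, j, k, l} — 11 elements.
No choice of 3 sets does better; here c is left uncovered.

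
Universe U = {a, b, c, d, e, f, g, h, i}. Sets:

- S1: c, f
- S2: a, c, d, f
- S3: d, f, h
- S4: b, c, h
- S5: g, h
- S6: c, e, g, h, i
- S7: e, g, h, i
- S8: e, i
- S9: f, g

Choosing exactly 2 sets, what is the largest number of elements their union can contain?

8

Choosing S2, S6 covers {a, c, d, e, f, g, h, i} — 8 elements.
No choice of 2 sets does better; here b is left uncovered.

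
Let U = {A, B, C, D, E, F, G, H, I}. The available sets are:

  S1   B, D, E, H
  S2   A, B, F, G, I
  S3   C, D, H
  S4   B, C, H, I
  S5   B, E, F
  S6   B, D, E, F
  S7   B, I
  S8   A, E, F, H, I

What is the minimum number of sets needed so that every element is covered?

S1, S2, S3 together cover {A, B, C, D, E, F, G, H, I} — every element.
No 2 of the 8 sets cover everything (all 28 pairs fall short), so 3 is minimum.

3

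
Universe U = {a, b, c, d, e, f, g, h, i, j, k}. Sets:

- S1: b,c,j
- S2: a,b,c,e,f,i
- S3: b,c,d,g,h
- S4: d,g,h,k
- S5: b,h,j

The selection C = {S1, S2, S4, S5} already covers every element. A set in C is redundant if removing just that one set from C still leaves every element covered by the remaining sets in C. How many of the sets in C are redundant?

Drop S1: the rest still cover every element — redundant.
Drop S2: a, e, f, i uncovered — not redundant.
Drop S4: d, g, k uncovered — not redundant.
Drop S5: the rest still cover every element — redundant.
2 redundant: S1, S5.

2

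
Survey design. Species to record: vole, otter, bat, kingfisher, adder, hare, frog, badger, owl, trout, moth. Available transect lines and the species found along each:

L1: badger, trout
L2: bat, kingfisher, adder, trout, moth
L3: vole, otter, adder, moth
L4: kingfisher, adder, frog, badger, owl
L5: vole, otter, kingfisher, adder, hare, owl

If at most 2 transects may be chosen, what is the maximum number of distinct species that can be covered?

Choosing L2, L5 covers {vole, otter, bat, kingfisher, adder, hare, owl, trout, moth} — 9 species.
No choice of 2 transects does better; here frog, badger are left uncovered.

9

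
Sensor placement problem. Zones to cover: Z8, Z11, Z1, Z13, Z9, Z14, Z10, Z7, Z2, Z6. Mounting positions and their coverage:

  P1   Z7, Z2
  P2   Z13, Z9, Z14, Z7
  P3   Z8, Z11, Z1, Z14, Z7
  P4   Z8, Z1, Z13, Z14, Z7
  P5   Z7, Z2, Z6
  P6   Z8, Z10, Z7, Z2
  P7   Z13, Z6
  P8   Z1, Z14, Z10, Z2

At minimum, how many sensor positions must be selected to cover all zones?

P2, P3, P5, P6 together cover {Z8, Z11, Z1, Z13, Z9, Z14, Z10, Z7, Z2, Z6} — every zone.
No 3 of the 8 sensor positions cover everything (all 56 triples fall short), so 4 is minimum.

4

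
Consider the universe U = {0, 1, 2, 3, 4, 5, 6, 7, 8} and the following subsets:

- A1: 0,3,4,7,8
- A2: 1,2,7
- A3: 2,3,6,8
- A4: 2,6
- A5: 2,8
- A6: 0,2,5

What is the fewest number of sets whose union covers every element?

A1, A2, A3, A6 together cover {0, 1, 2, 3, 4, 5, 6, 7, 8} — every element.
No 3 of the 6 sets cover everything (all 20 triples fall short), so 4 is minimum.

4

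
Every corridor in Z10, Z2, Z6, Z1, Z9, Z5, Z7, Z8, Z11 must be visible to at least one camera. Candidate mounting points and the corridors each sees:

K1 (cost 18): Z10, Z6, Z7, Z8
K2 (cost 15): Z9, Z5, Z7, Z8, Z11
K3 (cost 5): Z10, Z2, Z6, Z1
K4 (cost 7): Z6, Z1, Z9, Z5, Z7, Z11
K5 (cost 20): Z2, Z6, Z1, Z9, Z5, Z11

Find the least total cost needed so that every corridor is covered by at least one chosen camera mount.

20

K2, K3 cover every corridor at cost 15 + 5 = 20.
Any cover uses at least 2 camera mounts; among all covering selections none totals below 20.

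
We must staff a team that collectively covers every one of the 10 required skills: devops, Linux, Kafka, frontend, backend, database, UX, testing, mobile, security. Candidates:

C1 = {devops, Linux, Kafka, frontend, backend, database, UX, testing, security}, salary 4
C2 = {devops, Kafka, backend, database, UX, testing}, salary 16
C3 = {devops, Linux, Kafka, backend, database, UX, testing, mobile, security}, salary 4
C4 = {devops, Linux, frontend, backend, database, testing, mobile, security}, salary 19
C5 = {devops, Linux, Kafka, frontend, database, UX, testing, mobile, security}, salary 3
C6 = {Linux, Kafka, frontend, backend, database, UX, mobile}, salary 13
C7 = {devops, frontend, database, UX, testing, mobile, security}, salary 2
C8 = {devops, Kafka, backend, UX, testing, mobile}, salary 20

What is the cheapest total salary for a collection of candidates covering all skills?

C1, C7 cover every skill at salary 4 + 2 = 6.
Any cover uses at least 2 candidates; among all covering selections none totals below 6.

6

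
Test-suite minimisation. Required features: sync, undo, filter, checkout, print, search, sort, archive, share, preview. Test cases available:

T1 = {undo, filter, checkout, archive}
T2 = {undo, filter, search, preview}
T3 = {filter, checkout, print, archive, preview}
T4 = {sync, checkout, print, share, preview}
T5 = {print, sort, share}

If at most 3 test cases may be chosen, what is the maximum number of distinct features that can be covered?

9

Choosing T1, T2, T4 covers {sync, undo, filter, checkout, print, search, archive, share, preview} — 9 features.
No choice of 3 test cases does better; here sort is left uncovered.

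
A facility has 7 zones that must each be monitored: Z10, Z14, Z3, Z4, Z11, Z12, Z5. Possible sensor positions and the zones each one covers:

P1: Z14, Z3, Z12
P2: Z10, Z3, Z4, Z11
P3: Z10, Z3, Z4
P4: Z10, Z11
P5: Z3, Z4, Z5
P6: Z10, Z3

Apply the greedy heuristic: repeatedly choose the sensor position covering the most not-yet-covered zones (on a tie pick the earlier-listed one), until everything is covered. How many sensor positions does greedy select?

Pick 1: P2 covers 4 new zones (Z10, Z3, Z4, Z11).
Pick 2: P1 covers 2 new zones (Z14, Z12).
Pick 3: P5 covers 1 new zones (Z5).
Greedy uses 3 sensor positions.

3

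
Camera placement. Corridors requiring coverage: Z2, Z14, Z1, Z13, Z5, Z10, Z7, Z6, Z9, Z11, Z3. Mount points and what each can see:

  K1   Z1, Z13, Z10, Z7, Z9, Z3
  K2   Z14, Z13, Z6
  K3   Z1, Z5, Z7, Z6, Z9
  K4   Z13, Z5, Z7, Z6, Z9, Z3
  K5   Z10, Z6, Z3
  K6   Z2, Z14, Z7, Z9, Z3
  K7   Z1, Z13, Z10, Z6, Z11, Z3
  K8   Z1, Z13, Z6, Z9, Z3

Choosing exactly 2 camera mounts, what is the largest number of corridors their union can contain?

Choosing K6, K7 covers {Z2, Z14, Z1, Z13, Z10, Z7, Z6, Z9, Z11, Z3} — 10 corridors.
No choice of 2 camera mounts does better; here Z5 is left uncovered.

10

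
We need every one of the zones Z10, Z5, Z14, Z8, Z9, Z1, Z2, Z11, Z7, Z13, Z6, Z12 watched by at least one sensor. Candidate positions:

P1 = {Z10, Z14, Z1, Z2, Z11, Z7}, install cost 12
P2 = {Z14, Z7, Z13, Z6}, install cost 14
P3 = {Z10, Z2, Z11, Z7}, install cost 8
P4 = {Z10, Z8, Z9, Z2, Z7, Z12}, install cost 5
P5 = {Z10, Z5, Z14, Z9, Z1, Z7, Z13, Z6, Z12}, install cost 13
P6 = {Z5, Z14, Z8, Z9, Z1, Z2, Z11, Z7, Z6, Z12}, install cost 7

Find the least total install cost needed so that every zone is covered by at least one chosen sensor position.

P5, P6 cover every zone at install cost 13 + 7 = 20.
Any cover uses at least 2 sensor positions; among all covering selections none totals below 20.

20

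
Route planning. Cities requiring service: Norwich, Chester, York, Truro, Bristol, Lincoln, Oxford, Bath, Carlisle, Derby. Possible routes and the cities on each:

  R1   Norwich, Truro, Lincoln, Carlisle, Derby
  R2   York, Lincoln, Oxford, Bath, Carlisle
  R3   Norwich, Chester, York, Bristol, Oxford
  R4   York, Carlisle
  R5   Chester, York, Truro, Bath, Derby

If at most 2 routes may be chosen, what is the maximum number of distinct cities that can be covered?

Choosing R1, R3 covers {Norwich, Chester, York, Truro, Bristol, Lincoln, Oxford, Carlisle, Derby} — 9 cities.
No choice of 2 routes does better; here Bath is left uncovered.

9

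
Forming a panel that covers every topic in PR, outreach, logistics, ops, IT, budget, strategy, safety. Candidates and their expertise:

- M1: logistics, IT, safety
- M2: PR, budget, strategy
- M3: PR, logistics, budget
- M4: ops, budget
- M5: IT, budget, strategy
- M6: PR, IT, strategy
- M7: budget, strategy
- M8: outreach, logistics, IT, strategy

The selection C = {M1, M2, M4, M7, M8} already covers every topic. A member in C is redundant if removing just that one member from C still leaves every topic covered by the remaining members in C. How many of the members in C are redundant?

Drop M1: safety uncovered — not redundant.
Drop M2: PR uncovered — not redundant.
Drop M4: ops uncovered — not redundant.
Drop M7: the rest still cover every topic — redundant.
Drop M8: outreach uncovered — not redundant.
1 redundant: M7.

1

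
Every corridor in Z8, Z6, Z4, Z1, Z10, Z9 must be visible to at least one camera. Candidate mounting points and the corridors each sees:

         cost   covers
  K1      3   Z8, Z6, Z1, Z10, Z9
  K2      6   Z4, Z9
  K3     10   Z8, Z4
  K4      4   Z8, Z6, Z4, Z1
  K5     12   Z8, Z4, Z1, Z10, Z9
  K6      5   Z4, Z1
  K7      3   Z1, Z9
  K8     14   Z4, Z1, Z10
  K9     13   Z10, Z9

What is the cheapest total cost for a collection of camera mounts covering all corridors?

7

K1, K4 cover every corridor at cost 3 + 4 = 7.
Any cover uses at least 2 camera mounts; among all covering selections none totals below 7.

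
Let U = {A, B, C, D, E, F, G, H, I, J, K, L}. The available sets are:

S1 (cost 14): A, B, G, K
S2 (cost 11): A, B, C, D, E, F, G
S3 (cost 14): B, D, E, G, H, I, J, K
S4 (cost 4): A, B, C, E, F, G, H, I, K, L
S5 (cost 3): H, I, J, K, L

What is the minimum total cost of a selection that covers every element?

S2, S5 cover every element at cost 11 + 3 = 14.
Any cover uses at least 2 sets; among all covering selections none totals below 14.
Greedy by coverage-per-cost would pick S4, S5, S2 for 18 — worse than the optimum 14.

14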